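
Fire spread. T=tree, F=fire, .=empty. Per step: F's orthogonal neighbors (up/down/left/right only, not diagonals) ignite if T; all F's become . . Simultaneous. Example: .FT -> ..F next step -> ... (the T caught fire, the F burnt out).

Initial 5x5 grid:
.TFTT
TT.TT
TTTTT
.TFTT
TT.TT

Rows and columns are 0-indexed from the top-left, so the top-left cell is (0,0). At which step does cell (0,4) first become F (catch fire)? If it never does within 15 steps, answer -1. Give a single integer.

Step 1: cell (0,4)='T' (+5 fires, +2 burnt)
Step 2: cell (0,4)='F' (+8 fires, +5 burnt)
  -> target ignites at step 2
Step 3: cell (0,4)='.' (+6 fires, +8 burnt)
Step 4: cell (0,4)='.' (+0 fires, +6 burnt)
  fire out at step 4

2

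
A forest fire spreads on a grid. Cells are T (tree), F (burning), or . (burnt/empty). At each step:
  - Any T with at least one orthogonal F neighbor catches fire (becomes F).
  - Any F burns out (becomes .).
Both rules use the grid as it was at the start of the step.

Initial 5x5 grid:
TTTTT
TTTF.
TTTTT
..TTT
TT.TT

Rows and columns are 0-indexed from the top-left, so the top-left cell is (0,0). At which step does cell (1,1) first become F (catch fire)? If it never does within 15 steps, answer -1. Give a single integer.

Step 1: cell (1,1)='T' (+3 fires, +1 burnt)
Step 2: cell (1,1)='F' (+6 fires, +3 burnt)
  -> target ignites at step 2
Step 3: cell (1,1)='.' (+6 fires, +6 burnt)
Step 4: cell (1,1)='.' (+3 fires, +6 burnt)
Step 5: cell (1,1)='.' (+0 fires, +3 burnt)
  fire out at step 5

2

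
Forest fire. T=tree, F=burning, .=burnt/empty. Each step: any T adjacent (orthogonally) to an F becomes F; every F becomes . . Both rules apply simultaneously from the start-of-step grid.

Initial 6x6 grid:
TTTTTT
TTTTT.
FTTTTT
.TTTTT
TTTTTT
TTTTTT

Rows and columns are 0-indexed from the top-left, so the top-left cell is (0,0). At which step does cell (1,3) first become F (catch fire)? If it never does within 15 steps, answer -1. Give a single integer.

Step 1: cell (1,3)='T' (+2 fires, +1 burnt)
Step 2: cell (1,3)='T' (+4 fires, +2 burnt)
Step 3: cell (1,3)='T' (+5 fires, +4 burnt)
Step 4: cell (1,3)='F' (+7 fires, +5 burnt)
  -> target ignites at step 4
Step 5: cell (1,3)='.' (+7 fires, +7 burnt)
Step 6: cell (1,3)='.' (+4 fires, +7 burnt)
Step 7: cell (1,3)='.' (+3 fires, +4 burnt)
Step 8: cell (1,3)='.' (+1 fires, +3 burnt)
Step 9: cell (1,3)='.' (+0 fires, +1 burnt)
  fire out at step 9

4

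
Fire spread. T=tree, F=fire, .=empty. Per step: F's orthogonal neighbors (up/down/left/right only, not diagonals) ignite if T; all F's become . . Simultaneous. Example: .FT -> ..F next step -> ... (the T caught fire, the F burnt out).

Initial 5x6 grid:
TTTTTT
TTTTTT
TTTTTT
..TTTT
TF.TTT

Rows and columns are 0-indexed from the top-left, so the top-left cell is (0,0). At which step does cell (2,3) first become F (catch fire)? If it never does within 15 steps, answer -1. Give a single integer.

Step 1: cell (2,3)='T' (+1 fires, +1 burnt)
Step 2: cell (2,3)='T' (+0 fires, +1 burnt)
  fire out at step 2
Target never catches fire within 15 steps

-1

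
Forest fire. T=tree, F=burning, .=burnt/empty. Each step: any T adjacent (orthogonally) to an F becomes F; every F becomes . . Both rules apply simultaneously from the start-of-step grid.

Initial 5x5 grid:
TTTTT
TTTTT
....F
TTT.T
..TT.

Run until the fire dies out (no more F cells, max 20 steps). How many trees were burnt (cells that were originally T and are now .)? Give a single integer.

Step 1: +2 fires, +1 burnt (F count now 2)
Step 2: +2 fires, +2 burnt (F count now 2)
Step 3: +2 fires, +2 burnt (F count now 2)
Step 4: +2 fires, +2 burnt (F count now 2)
Step 5: +2 fires, +2 burnt (F count now 2)
Step 6: +1 fires, +2 burnt (F count now 1)
Step 7: +0 fires, +1 burnt (F count now 0)
Fire out after step 7
Initially T: 16, now '.': 20
Total burnt (originally-T cells now '.'): 11

Answer: 11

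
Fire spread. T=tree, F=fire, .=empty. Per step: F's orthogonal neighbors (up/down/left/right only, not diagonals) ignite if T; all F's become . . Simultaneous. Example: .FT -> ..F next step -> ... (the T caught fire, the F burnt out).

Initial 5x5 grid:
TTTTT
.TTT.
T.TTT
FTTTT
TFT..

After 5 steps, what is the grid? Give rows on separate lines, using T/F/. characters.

Step 1: 4 trees catch fire, 2 burn out
  TTTTT
  .TTT.
  F.TTT
  .FTTT
  F.F..
Step 2: 1 trees catch fire, 4 burn out
  TTTTT
  .TTT.
  ..TTT
  ..FTT
  .....
Step 3: 2 trees catch fire, 1 burn out
  TTTTT
  .TTT.
  ..FTT
  ...FT
  .....
Step 4: 3 trees catch fire, 2 burn out
  TTTTT
  .TFT.
  ...FT
  ....F
  .....
Step 5: 4 trees catch fire, 3 burn out
  TTFTT
  .F.F.
  ....F
  .....
  .....

TTFTT
.F.F.
....F
.....
.....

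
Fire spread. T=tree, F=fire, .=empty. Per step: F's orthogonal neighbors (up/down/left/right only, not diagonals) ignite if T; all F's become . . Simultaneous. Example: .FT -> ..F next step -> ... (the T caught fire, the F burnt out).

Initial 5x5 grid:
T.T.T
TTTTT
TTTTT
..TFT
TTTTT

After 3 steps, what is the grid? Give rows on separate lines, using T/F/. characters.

Step 1: 4 trees catch fire, 1 burn out
  T.T.T
  TTTTT
  TTTFT
  ..F.F
  TTTFT
Step 2: 5 trees catch fire, 4 burn out
  T.T.T
  TTTFT
  TTF.F
  .....
  TTF.F
Step 3: 4 trees catch fire, 5 burn out
  T.T.T
  TTF.F
  TF...
  .....
  TF...

T.T.T
TTF.F
TF...
.....
TF...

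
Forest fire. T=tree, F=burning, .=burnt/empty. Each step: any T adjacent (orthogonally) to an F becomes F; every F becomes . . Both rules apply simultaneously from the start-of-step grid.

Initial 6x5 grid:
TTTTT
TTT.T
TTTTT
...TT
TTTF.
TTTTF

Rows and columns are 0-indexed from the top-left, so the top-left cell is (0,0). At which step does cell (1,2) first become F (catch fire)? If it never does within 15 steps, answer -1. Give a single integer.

Step 1: cell (1,2)='T' (+3 fires, +2 burnt)
Step 2: cell (1,2)='T' (+4 fires, +3 burnt)
Step 3: cell (1,2)='T' (+4 fires, +4 burnt)
Step 4: cell (1,2)='F' (+4 fires, +4 burnt)
  -> target ignites at step 4
Step 5: cell (1,2)='.' (+4 fires, +4 burnt)
Step 6: cell (1,2)='.' (+3 fires, +4 burnt)
Step 7: cell (1,2)='.' (+1 fires, +3 burnt)
Step 8: cell (1,2)='.' (+0 fires, +1 burnt)
  fire out at step 8

4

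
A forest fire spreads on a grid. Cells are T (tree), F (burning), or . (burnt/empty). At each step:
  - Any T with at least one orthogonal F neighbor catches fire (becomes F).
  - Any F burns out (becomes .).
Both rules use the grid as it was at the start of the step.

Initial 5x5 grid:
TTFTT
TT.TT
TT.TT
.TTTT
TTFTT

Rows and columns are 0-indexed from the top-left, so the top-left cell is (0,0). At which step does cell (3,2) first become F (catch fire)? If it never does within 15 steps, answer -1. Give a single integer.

Step 1: cell (3,2)='F' (+5 fires, +2 burnt)
  -> target ignites at step 1
Step 2: cell (3,2)='.' (+8 fires, +5 burnt)
Step 3: cell (3,2)='.' (+5 fires, +8 burnt)
Step 4: cell (3,2)='.' (+2 fires, +5 burnt)
Step 5: cell (3,2)='.' (+0 fires, +2 burnt)
  fire out at step 5

1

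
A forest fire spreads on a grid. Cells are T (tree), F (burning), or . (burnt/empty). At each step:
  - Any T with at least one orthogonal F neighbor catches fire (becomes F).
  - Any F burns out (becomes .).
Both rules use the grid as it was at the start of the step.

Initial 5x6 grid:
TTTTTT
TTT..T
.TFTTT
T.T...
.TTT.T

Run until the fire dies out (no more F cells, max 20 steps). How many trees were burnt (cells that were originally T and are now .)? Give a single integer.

Step 1: +4 fires, +1 burnt (F count now 4)
Step 2: +4 fires, +4 burnt (F count now 4)
Step 3: +6 fires, +4 burnt (F count now 6)
Step 4: +3 fires, +6 burnt (F count now 3)
Step 5: +1 fires, +3 burnt (F count now 1)
Step 6: +0 fires, +1 burnt (F count now 0)
Fire out after step 6
Initially T: 20, now '.': 28
Total burnt (originally-T cells now '.'): 18

Answer: 18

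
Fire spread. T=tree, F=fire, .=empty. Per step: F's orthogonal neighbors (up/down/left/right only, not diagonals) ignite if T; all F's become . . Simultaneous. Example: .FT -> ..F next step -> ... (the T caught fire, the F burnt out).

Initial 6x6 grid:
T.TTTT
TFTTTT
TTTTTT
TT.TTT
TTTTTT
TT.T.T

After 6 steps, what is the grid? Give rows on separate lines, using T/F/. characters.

Step 1: 3 trees catch fire, 1 burn out
  T.TTTT
  F.FTTT
  TFTTTT
  TT.TTT
  TTTTTT
  TT.T.T
Step 2: 6 trees catch fire, 3 burn out
  F.FTTT
  ...FTT
  F.FTTT
  TF.TTT
  TTTTTT
  TT.T.T
Step 3: 5 trees catch fire, 6 burn out
  ...FTT
  ....FT
  ...FTT
  F..TTT
  TFTTTT
  TT.T.T
Step 4: 7 trees catch fire, 5 burn out
  ....FT
  .....F
  ....FT
  ...FTT
  F.FTTT
  TF.T.T
Step 5: 5 trees catch fire, 7 burn out
  .....F
  ......
  .....F
  ....FT
  ...FTT
  F..T.T
Step 6: 3 trees catch fire, 5 burn out
  ......
  ......
  ......
  .....F
  ....FT
  ...F.T

......
......
......
.....F
....FT
...F.T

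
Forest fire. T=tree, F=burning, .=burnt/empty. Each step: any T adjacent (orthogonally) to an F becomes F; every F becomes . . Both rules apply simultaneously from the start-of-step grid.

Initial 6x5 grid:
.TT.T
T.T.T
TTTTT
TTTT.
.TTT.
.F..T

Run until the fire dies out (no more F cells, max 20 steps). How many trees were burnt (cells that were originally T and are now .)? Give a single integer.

Step 1: +1 fires, +1 burnt (F count now 1)
Step 2: +2 fires, +1 burnt (F count now 2)
Step 3: +4 fires, +2 burnt (F count now 4)
Step 4: +3 fires, +4 burnt (F count now 3)
Step 5: +3 fires, +3 burnt (F count now 3)
Step 6: +2 fires, +3 burnt (F count now 2)
Step 7: +2 fires, +2 burnt (F count now 2)
Step 8: +1 fires, +2 burnt (F count now 1)
Step 9: +0 fires, +1 burnt (F count now 0)
Fire out after step 9
Initially T: 19, now '.': 29
Total burnt (originally-T cells now '.'): 18

Answer: 18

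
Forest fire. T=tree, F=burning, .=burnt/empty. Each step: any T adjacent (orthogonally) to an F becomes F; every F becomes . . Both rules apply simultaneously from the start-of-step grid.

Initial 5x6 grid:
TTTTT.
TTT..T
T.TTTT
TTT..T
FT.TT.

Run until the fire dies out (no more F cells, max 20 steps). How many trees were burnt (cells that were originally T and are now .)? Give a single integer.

Answer: 19

Derivation:
Step 1: +2 fires, +1 burnt (F count now 2)
Step 2: +2 fires, +2 burnt (F count now 2)
Step 3: +2 fires, +2 burnt (F count now 2)
Step 4: +3 fires, +2 burnt (F count now 3)
Step 5: +3 fires, +3 burnt (F count now 3)
Step 6: +2 fires, +3 burnt (F count now 2)
Step 7: +2 fires, +2 burnt (F count now 2)
Step 8: +3 fires, +2 burnt (F count now 3)
Step 9: +0 fires, +3 burnt (F count now 0)
Fire out after step 9
Initially T: 21, now '.': 28
Total burnt (originally-T cells now '.'): 19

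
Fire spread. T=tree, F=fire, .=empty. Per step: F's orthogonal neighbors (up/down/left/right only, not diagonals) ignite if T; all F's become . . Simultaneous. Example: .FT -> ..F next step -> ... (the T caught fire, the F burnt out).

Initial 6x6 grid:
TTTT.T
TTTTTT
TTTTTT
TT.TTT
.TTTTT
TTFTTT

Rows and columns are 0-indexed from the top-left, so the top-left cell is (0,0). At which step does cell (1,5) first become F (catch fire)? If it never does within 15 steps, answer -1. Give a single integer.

Step 1: cell (1,5)='T' (+3 fires, +1 burnt)
Step 2: cell (1,5)='T' (+4 fires, +3 burnt)
Step 3: cell (1,5)='T' (+4 fires, +4 burnt)
Step 4: cell (1,5)='T' (+5 fires, +4 burnt)
Step 5: cell (1,5)='T' (+6 fires, +5 burnt)
Step 6: cell (1,5)='T' (+6 fires, +6 burnt)
Step 7: cell (1,5)='F' (+3 fires, +6 burnt)
  -> target ignites at step 7
Step 8: cell (1,5)='.' (+1 fires, +3 burnt)
Step 9: cell (1,5)='.' (+0 fires, +1 burnt)
  fire out at step 9

7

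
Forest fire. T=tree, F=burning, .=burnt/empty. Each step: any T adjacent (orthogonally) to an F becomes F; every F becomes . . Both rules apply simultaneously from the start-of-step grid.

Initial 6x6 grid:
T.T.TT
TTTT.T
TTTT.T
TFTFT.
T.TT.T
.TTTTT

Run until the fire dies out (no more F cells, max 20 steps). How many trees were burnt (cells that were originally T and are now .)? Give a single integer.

Answer: 22

Derivation:
Step 1: +6 fires, +2 burnt (F count now 6)
Step 2: +7 fires, +6 burnt (F count now 7)
Step 3: +4 fires, +7 burnt (F count now 4)
Step 4: +4 fires, +4 burnt (F count now 4)
Step 5: +1 fires, +4 burnt (F count now 1)
Step 6: +0 fires, +1 burnt (F count now 0)
Fire out after step 6
Initially T: 26, now '.': 32
Total burnt (originally-T cells now '.'): 22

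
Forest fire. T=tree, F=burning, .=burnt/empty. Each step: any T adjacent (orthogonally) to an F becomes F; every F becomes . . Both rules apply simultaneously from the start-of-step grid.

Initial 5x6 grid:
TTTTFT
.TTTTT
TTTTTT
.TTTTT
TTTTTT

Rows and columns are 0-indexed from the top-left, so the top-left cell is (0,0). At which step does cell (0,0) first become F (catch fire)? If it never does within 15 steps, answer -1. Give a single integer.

Step 1: cell (0,0)='T' (+3 fires, +1 burnt)
Step 2: cell (0,0)='T' (+4 fires, +3 burnt)
Step 3: cell (0,0)='T' (+5 fires, +4 burnt)
Step 4: cell (0,0)='F' (+6 fires, +5 burnt)
  -> target ignites at step 4
Step 5: cell (0,0)='.' (+4 fires, +6 burnt)
Step 6: cell (0,0)='.' (+3 fires, +4 burnt)
Step 7: cell (0,0)='.' (+1 fires, +3 burnt)
Step 8: cell (0,0)='.' (+1 fires, +1 burnt)
Step 9: cell (0,0)='.' (+0 fires, +1 burnt)
  fire out at step 9

4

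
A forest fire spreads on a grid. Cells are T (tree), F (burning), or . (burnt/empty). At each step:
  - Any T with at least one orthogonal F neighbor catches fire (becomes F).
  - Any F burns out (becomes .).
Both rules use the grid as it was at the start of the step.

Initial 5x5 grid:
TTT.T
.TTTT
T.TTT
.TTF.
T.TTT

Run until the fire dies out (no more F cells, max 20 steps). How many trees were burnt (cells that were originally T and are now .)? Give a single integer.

Step 1: +3 fires, +1 burnt (F count now 3)
Step 2: +6 fires, +3 burnt (F count now 6)
Step 3: +2 fires, +6 burnt (F count now 2)
Step 4: +3 fires, +2 burnt (F count now 3)
Step 5: +1 fires, +3 burnt (F count now 1)
Step 6: +1 fires, +1 burnt (F count now 1)
Step 7: +0 fires, +1 burnt (F count now 0)
Fire out after step 7
Initially T: 18, now '.': 23
Total burnt (originally-T cells now '.'): 16

Answer: 16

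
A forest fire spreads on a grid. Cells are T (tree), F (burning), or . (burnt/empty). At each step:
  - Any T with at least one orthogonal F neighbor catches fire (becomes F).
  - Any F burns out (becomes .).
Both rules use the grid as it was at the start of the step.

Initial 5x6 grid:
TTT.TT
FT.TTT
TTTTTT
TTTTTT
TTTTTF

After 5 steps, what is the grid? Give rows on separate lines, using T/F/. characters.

Step 1: 5 trees catch fire, 2 burn out
  FTT.TT
  .F.TTT
  FTTTTT
  TTTTTF
  TTTTF.
Step 2: 6 trees catch fire, 5 burn out
  .FT.TT
  ...TTT
  .FTTTF
  FTTTF.
  TTTF..
Step 3: 8 trees catch fire, 6 burn out
  ..F.TT
  ...TTF
  ..FTF.
  .FTF..
  FTF...
Step 4: 5 trees catch fire, 8 burn out
  ....TF
  ...TF.
  ...F..
  ..F...
  .F....
Step 5: 2 trees catch fire, 5 burn out
  ....F.
  ...F..
  ......
  ......
  ......

....F.
...F..
......
......
......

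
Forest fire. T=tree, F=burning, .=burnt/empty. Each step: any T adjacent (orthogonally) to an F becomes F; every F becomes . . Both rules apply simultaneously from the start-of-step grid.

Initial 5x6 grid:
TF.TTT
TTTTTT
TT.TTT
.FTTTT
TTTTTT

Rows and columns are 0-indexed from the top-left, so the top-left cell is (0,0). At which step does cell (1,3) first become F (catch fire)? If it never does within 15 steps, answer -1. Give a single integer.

Step 1: cell (1,3)='T' (+5 fires, +2 burnt)
Step 2: cell (1,3)='T' (+6 fires, +5 burnt)
Step 3: cell (1,3)='F' (+4 fires, +6 burnt)
  -> target ignites at step 3
Step 4: cell (1,3)='.' (+5 fires, +4 burnt)
Step 5: cell (1,3)='.' (+4 fires, +5 burnt)
Step 6: cell (1,3)='.' (+1 fires, +4 burnt)
Step 7: cell (1,3)='.' (+0 fires, +1 burnt)
  fire out at step 7

3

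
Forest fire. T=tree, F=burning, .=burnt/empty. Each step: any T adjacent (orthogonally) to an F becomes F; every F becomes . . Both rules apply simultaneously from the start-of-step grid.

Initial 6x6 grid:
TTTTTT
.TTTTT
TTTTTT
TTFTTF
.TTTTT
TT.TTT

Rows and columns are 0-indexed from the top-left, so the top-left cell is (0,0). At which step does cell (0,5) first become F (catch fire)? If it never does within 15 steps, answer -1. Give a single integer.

Step 1: cell (0,5)='T' (+7 fires, +2 burnt)
Step 2: cell (0,5)='T' (+10 fires, +7 burnt)
Step 3: cell (0,5)='F' (+9 fires, +10 burnt)
  -> target ignites at step 3
Step 4: cell (0,5)='.' (+4 fires, +9 burnt)
Step 5: cell (0,5)='.' (+1 fires, +4 burnt)
Step 6: cell (0,5)='.' (+0 fires, +1 burnt)
  fire out at step 6

3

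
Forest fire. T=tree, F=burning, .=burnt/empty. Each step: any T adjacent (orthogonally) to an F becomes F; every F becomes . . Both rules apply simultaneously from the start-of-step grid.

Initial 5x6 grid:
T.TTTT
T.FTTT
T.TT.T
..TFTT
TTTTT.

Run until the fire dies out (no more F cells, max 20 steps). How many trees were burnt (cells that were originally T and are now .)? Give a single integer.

Step 1: +7 fires, +2 burnt (F count now 7)
Step 2: +5 fires, +7 burnt (F count now 5)
Step 3: +4 fires, +5 burnt (F count now 4)
Step 4: +2 fires, +4 burnt (F count now 2)
Step 5: +0 fires, +2 burnt (F count now 0)
Fire out after step 5
Initially T: 21, now '.': 27
Total burnt (originally-T cells now '.'): 18

Answer: 18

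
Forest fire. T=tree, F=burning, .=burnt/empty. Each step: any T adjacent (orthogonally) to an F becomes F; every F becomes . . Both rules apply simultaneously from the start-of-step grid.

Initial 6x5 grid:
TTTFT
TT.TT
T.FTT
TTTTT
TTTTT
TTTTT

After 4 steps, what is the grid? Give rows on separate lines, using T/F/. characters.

Step 1: 5 trees catch fire, 2 burn out
  TTF.F
  TT.FT
  T..FT
  TTFTT
  TTTTT
  TTTTT
Step 2: 6 trees catch fire, 5 burn out
  TF...
  TT..F
  T...F
  TF.FT
  TTFTT
  TTTTT
Step 3: 7 trees catch fire, 6 burn out
  F....
  TF...
  T....
  F...F
  TF.FT
  TTFTT
Step 4: 6 trees catch fire, 7 burn out
  .....
  F....
  F....
  .....
  F...F
  TF.FT

.....
F....
F....
.....
F...F
TF.FT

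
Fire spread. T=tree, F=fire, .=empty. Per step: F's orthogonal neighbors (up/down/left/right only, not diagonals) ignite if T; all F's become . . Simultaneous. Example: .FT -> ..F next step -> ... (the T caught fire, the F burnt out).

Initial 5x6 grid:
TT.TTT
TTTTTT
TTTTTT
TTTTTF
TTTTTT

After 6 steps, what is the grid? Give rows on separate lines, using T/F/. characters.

Step 1: 3 trees catch fire, 1 burn out
  TT.TTT
  TTTTTT
  TTTTTF
  TTTTF.
  TTTTTF
Step 2: 4 trees catch fire, 3 burn out
  TT.TTT
  TTTTTF
  TTTTF.
  TTTF..
  TTTTF.
Step 3: 5 trees catch fire, 4 burn out
  TT.TTF
  TTTTF.
  TTTF..
  TTF...
  TTTF..
Step 4: 5 trees catch fire, 5 burn out
  TT.TF.
  TTTF..
  TTF...
  TF....
  TTF...
Step 5: 5 trees catch fire, 5 burn out
  TT.F..
  TTF...
  TF....
  F.....
  TF....
Step 6: 3 trees catch fire, 5 burn out
  TT....
  TF....
  F.....
  ......
  F.....

TT....
TF....
F.....
......
F.....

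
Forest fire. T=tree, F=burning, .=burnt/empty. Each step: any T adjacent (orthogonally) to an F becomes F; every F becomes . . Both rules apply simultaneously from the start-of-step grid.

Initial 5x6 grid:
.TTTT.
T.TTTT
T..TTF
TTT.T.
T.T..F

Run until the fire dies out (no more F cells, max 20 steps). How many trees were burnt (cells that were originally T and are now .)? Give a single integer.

Answer: 11

Derivation:
Step 1: +2 fires, +2 burnt (F count now 2)
Step 2: +3 fires, +2 burnt (F count now 3)
Step 3: +2 fires, +3 burnt (F count now 2)
Step 4: +2 fires, +2 burnt (F count now 2)
Step 5: +1 fires, +2 burnt (F count now 1)
Step 6: +1 fires, +1 burnt (F count now 1)
Step 7: +0 fires, +1 burnt (F count now 0)
Fire out after step 7
Initially T: 18, now '.': 23
Total burnt (originally-T cells now '.'): 11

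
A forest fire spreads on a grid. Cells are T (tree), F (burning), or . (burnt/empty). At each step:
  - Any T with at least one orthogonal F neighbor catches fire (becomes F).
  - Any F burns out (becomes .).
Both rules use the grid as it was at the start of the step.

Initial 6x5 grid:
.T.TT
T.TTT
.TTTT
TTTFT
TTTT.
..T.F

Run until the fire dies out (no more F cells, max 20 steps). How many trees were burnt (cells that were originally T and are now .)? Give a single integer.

Step 1: +4 fires, +2 burnt (F count now 4)
Step 2: +5 fires, +4 burnt (F count now 5)
Step 3: +7 fires, +5 burnt (F count now 7)
Step 4: +2 fires, +7 burnt (F count now 2)
Step 5: +0 fires, +2 burnt (F count now 0)
Fire out after step 5
Initially T: 20, now '.': 28
Total burnt (originally-T cells now '.'): 18

Answer: 18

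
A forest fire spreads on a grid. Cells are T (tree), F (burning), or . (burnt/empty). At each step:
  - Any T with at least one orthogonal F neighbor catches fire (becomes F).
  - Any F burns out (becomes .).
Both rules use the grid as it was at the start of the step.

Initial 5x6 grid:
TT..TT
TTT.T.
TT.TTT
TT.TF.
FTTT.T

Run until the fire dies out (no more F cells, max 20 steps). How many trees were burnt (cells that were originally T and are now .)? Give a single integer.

Answer: 19

Derivation:
Step 1: +4 fires, +2 burnt (F count now 4)
Step 2: +7 fires, +4 burnt (F count now 7)
Step 3: +3 fires, +7 burnt (F count now 3)
Step 4: +3 fires, +3 burnt (F count now 3)
Step 5: +2 fires, +3 burnt (F count now 2)
Step 6: +0 fires, +2 burnt (F count now 0)
Fire out after step 6
Initially T: 20, now '.': 29
Total burnt (originally-T cells now '.'): 19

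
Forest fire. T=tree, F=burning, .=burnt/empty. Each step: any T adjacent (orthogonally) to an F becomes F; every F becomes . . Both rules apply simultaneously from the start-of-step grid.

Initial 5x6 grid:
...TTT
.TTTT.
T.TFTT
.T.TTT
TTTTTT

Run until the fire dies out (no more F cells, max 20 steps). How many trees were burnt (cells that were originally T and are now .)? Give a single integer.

Answer: 20

Derivation:
Step 1: +4 fires, +1 burnt (F count now 4)
Step 2: +6 fires, +4 burnt (F count now 6)
Step 3: +5 fires, +6 burnt (F count now 5)
Step 4: +3 fires, +5 burnt (F count now 3)
Step 5: +2 fires, +3 burnt (F count now 2)
Step 6: +0 fires, +2 burnt (F count now 0)
Fire out after step 6
Initially T: 21, now '.': 29
Total burnt (originally-T cells now '.'): 20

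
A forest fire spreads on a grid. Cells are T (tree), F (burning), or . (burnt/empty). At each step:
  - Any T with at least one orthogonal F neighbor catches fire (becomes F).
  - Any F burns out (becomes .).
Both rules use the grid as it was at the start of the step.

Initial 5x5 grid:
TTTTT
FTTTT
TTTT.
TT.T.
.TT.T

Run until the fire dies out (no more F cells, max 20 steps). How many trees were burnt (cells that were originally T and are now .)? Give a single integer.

Answer: 18

Derivation:
Step 1: +3 fires, +1 burnt (F count now 3)
Step 2: +4 fires, +3 burnt (F count now 4)
Step 3: +4 fires, +4 burnt (F count now 4)
Step 4: +4 fires, +4 burnt (F count now 4)
Step 5: +3 fires, +4 burnt (F count now 3)
Step 6: +0 fires, +3 burnt (F count now 0)
Fire out after step 6
Initially T: 19, now '.': 24
Total burnt (originally-T cells now '.'): 18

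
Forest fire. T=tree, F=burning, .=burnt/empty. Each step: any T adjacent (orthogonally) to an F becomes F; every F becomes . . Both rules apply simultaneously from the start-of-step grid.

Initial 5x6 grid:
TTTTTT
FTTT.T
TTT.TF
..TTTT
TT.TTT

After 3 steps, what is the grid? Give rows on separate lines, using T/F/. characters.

Step 1: 6 trees catch fire, 2 burn out
  FTTTTT
  .FTT.F
  FTT.F.
  ..TTTF
  TT.TTT
Step 2: 6 trees catch fire, 6 burn out
  .FTTTF
  ..FT..
  .FT...
  ..TTF.
  TT.TTF
Step 3: 6 trees catch fire, 6 burn out
  ..FTF.
  ...F..
  ..F...
  ..TF..
  TT.TF.

..FTF.
...F..
..F...
..TF..
TT.TF.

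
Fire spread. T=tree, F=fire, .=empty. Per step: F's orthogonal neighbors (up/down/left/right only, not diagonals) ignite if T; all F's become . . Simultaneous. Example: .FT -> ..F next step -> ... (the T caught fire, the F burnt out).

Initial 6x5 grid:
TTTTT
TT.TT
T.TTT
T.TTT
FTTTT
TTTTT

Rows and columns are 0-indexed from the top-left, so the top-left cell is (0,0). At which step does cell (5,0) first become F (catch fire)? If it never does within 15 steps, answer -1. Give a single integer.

Step 1: cell (5,0)='F' (+3 fires, +1 burnt)
  -> target ignites at step 1
Step 2: cell (5,0)='.' (+3 fires, +3 burnt)
Step 3: cell (5,0)='.' (+4 fires, +3 burnt)
Step 4: cell (5,0)='.' (+6 fires, +4 burnt)
Step 5: cell (5,0)='.' (+4 fires, +6 burnt)
Step 6: cell (5,0)='.' (+3 fires, +4 burnt)
Step 7: cell (5,0)='.' (+2 fires, +3 burnt)
Step 8: cell (5,0)='.' (+1 fires, +2 burnt)
Step 9: cell (5,0)='.' (+0 fires, +1 burnt)
  fire out at step 9

1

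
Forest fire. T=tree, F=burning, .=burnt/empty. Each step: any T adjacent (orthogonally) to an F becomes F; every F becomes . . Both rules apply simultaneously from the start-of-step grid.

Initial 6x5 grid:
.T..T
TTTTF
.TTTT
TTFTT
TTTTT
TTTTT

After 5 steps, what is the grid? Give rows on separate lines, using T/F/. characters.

Step 1: 7 trees catch fire, 2 burn out
  .T..F
  TTTF.
  .TFTF
  TF.FT
  TTFTT
  TTTTT
Step 2: 8 trees catch fire, 7 burn out
  .T...
  TTF..
  .F.F.
  F...F
  TF.FT
  TTFTT
Step 3: 5 trees catch fire, 8 burn out
  .T...
  TF...
  .....
  .....
  F...F
  TF.FT
Step 4: 4 trees catch fire, 5 burn out
  .F...
  F....
  .....
  .....
  .....
  F...F
Step 5: 0 trees catch fire, 4 burn out
  .....
  .....
  .....
  .....
  .....
  .....

.....
.....
.....
.....
.....
.....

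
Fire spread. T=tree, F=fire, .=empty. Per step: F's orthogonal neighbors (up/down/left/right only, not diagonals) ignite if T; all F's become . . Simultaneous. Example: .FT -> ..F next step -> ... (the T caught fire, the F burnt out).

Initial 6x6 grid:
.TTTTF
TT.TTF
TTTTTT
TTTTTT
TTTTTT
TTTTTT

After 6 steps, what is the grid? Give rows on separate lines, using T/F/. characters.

Step 1: 3 trees catch fire, 2 burn out
  .TTTF.
  TT.TF.
  TTTTTF
  TTTTTT
  TTTTTT
  TTTTTT
Step 2: 4 trees catch fire, 3 burn out
  .TTF..
  TT.F..
  TTTTF.
  TTTTTF
  TTTTTT
  TTTTTT
Step 3: 4 trees catch fire, 4 burn out
  .TF...
  TT....
  TTTF..
  TTTTF.
  TTTTTF
  TTTTTT
Step 4: 5 trees catch fire, 4 burn out
  .F....
  TT....
  TTF...
  TTTF..
  TTTTF.
  TTTTTF
Step 5: 5 trees catch fire, 5 burn out
  ......
  TF....
  TF....
  TTF...
  TTTF..
  TTTTF.
Step 6: 5 trees catch fire, 5 burn out
  ......
  F.....
  F.....
  TF....
  TTF...
  TTTF..

......
F.....
F.....
TF....
TTF...
TTTF..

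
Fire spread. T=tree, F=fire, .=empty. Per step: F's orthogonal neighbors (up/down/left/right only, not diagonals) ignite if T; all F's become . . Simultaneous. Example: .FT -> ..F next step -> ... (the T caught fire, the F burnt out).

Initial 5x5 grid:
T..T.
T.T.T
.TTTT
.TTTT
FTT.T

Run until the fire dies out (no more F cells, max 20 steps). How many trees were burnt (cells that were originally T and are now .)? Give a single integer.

Answer: 13

Derivation:
Step 1: +1 fires, +1 burnt (F count now 1)
Step 2: +2 fires, +1 burnt (F count now 2)
Step 3: +2 fires, +2 burnt (F count now 2)
Step 4: +2 fires, +2 burnt (F count now 2)
Step 5: +3 fires, +2 burnt (F count now 3)
Step 6: +2 fires, +3 burnt (F count now 2)
Step 7: +1 fires, +2 burnt (F count now 1)
Step 8: +0 fires, +1 burnt (F count now 0)
Fire out after step 8
Initially T: 16, now '.': 22
Total burnt (originally-T cells now '.'): 13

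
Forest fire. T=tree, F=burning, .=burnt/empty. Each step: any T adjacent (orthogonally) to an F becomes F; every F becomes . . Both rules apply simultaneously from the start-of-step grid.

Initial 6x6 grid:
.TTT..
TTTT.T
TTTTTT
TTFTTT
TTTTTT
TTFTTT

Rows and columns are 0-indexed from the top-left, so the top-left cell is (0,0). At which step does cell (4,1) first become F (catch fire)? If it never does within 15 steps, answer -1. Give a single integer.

Step 1: cell (4,1)='T' (+6 fires, +2 burnt)
Step 2: cell (4,1)='F' (+9 fires, +6 burnt)
  -> target ignites at step 2
Step 3: cell (4,1)='.' (+9 fires, +9 burnt)
Step 4: cell (4,1)='.' (+5 fires, +9 burnt)
Step 5: cell (4,1)='.' (+1 fires, +5 burnt)
Step 6: cell (4,1)='.' (+0 fires, +1 burnt)
  fire out at step 6

2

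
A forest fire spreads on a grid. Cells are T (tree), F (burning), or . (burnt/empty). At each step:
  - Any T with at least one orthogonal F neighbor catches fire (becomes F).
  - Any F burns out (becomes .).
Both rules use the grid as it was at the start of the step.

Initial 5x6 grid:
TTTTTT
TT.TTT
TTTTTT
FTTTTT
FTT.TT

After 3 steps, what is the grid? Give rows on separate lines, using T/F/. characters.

Step 1: 3 trees catch fire, 2 burn out
  TTTTTT
  TT.TTT
  FTTTTT
  .FTTTT
  .FT.TT
Step 2: 4 trees catch fire, 3 burn out
  TTTTTT
  FT.TTT
  .FTTTT
  ..FTTT
  ..F.TT
Step 3: 4 trees catch fire, 4 burn out
  FTTTTT
  .F.TTT
  ..FTTT
  ...FTT
  ....TT

FTTTTT
.F.TTT
..FTTT
...FTT
....TT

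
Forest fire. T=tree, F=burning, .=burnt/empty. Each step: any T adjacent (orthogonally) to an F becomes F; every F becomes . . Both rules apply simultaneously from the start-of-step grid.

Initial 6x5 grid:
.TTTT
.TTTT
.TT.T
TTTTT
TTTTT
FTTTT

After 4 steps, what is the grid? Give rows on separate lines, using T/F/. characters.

Step 1: 2 trees catch fire, 1 burn out
  .TTTT
  .TTTT
  .TT.T
  TTTTT
  FTTTT
  .FTTT
Step 2: 3 trees catch fire, 2 burn out
  .TTTT
  .TTTT
  .TT.T
  FTTTT
  .FTTT
  ..FTT
Step 3: 3 trees catch fire, 3 burn out
  .TTTT
  .TTTT
  .TT.T
  .FTTT
  ..FTT
  ...FT
Step 4: 4 trees catch fire, 3 burn out
  .TTTT
  .TTTT
  .FT.T
  ..FTT
  ...FT
  ....F

.TTTT
.TTTT
.FT.T
..FTT
...FT
....F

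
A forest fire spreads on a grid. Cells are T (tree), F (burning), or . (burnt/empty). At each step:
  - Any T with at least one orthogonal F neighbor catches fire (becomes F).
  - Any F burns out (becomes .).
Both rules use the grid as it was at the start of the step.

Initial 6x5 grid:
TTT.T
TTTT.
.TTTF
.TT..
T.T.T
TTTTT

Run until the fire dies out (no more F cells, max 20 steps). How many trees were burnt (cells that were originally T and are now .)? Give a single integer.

Answer: 20

Derivation:
Step 1: +1 fires, +1 burnt (F count now 1)
Step 2: +2 fires, +1 burnt (F count now 2)
Step 3: +3 fires, +2 burnt (F count now 3)
Step 4: +4 fires, +3 burnt (F count now 4)
Step 5: +3 fires, +4 burnt (F count now 3)
Step 6: +3 fires, +3 burnt (F count now 3)
Step 7: +2 fires, +3 burnt (F count now 2)
Step 8: +2 fires, +2 burnt (F count now 2)
Step 9: +0 fires, +2 burnt (F count now 0)
Fire out after step 9
Initially T: 21, now '.': 29
Total burnt (originally-T cells now '.'): 20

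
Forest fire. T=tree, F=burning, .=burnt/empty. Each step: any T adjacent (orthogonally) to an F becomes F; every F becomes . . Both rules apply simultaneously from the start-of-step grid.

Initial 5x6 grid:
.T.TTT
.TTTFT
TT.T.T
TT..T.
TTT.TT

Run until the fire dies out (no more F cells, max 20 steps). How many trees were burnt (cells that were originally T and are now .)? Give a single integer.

Answer: 17

Derivation:
Step 1: +3 fires, +1 burnt (F count now 3)
Step 2: +5 fires, +3 burnt (F count now 5)
Step 3: +1 fires, +5 burnt (F count now 1)
Step 4: +2 fires, +1 burnt (F count now 2)
Step 5: +2 fires, +2 burnt (F count now 2)
Step 6: +2 fires, +2 burnt (F count now 2)
Step 7: +2 fires, +2 burnt (F count now 2)
Step 8: +0 fires, +2 burnt (F count now 0)
Fire out after step 8
Initially T: 20, now '.': 27
Total burnt (originally-T cells now '.'): 17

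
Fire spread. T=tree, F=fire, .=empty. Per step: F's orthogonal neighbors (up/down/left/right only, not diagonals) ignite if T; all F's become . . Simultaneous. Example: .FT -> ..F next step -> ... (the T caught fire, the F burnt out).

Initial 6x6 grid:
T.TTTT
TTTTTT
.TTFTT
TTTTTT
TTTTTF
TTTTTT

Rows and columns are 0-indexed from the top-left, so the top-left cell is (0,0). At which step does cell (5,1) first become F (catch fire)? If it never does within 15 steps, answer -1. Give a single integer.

Step 1: cell (5,1)='T' (+7 fires, +2 burnt)
Step 2: cell (5,1)='T' (+9 fires, +7 burnt)
Step 3: cell (5,1)='T' (+7 fires, +9 burnt)
Step 4: cell (5,1)='T' (+5 fires, +7 burnt)
Step 5: cell (5,1)='F' (+3 fires, +5 burnt)
  -> target ignites at step 5
Step 6: cell (5,1)='.' (+1 fires, +3 burnt)
Step 7: cell (5,1)='.' (+0 fires, +1 burnt)
  fire out at step 7

5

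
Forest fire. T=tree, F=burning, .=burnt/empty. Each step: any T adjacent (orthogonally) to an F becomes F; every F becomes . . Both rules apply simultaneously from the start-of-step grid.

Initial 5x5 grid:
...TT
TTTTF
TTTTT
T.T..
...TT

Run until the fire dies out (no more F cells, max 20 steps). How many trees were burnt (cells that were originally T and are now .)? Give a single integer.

Answer: 13

Derivation:
Step 1: +3 fires, +1 burnt (F count now 3)
Step 2: +3 fires, +3 burnt (F count now 3)
Step 3: +2 fires, +3 burnt (F count now 2)
Step 4: +3 fires, +2 burnt (F count now 3)
Step 5: +1 fires, +3 burnt (F count now 1)
Step 6: +1 fires, +1 burnt (F count now 1)
Step 7: +0 fires, +1 burnt (F count now 0)
Fire out after step 7
Initially T: 15, now '.': 23
Total burnt (originally-T cells now '.'): 13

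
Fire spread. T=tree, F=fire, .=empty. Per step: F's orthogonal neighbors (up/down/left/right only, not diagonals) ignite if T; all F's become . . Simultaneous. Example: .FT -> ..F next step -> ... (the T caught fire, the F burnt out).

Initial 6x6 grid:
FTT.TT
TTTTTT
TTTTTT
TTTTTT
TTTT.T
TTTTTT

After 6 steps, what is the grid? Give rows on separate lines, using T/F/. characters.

Step 1: 2 trees catch fire, 1 burn out
  .FT.TT
  FTTTTT
  TTTTTT
  TTTTTT
  TTTT.T
  TTTTTT
Step 2: 3 trees catch fire, 2 burn out
  ..F.TT
  .FTTTT
  FTTTTT
  TTTTTT
  TTTT.T
  TTTTTT
Step 3: 3 trees catch fire, 3 burn out
  ....TT
  ..FTTT
  .FTTTT
  FTTTTT
  TTTT.T
  TTTTTT
Step 4: 4 trees catch fire, 3 burn out
  ....TT
  ...FTT
  ..FTTT
  .FTTTT
  FTTT.T
  TTTTTT
Step 5: 5 trees catch fire, 4 burn out
  ....TT
  ....FT
  ...FTT
  ..FTTT
  .FTT.T
  FTTTTT
Step 6: 6 trees catch fire, 5 burn out
  ....FT
  .....F
  ....FT
  ...FTT
  ..FT.T
  .FTTTT

....FT
.....F
....FT
...FTT
..FT.T
.FTTTT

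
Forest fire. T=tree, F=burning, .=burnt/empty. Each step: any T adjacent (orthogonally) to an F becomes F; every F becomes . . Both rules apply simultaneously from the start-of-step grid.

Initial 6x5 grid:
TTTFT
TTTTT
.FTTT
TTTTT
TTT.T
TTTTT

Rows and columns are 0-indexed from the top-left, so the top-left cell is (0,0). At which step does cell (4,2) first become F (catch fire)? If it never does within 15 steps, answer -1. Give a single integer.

Step 1: cell (4,2)='T' (+6 fires, +2 burnt)
Step 2: cell (4,2)='T' (+8 fires, +6 burnt)
Step 3: cell (4,2)='F' (+6 fires, +8 burnt)
  -> target ignites at step 3
Step 4: cell (4,2)='.' (+3 fires, +6 burnt)
Step 5: cell (4,2)='.' (+2 fires, +3 burnt)
Step 6: cell (4,2)='.' (+1 fires, +2 burnt)
Step 7: cell (4,2)='.' (+0 fires, +1 burnt)
  fire out at step 7

3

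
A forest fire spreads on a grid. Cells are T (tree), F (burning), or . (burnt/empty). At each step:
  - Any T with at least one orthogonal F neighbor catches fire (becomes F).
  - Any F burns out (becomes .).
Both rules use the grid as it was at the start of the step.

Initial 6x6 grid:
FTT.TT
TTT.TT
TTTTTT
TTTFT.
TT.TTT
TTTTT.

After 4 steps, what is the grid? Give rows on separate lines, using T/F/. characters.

Step 1: 6 trees catch fire, 2 burn out
  .FT.TT
  FTT.TT
  TTTFTT
  TTF.F.
  TT.FTT
  TTTTT.
Step 2: 8 trees catch fire, 6 burn out
  ..F.TT
  .FT.TT
  FTF.FT
  TF....
  TT..FT
  TTTFT.
Step 3: 9 trees catch fire, 8 burn out
  ....TT
  ..F.FT
  .F...F
  F.....
  TF...F
  TTF.F.
Step 4: 4 trees catch fire, 9 burn out
  ....FT
  .....F
  ......
  ......
  F.....
  TF....

....FT
.....F
......
......
F.....
TF....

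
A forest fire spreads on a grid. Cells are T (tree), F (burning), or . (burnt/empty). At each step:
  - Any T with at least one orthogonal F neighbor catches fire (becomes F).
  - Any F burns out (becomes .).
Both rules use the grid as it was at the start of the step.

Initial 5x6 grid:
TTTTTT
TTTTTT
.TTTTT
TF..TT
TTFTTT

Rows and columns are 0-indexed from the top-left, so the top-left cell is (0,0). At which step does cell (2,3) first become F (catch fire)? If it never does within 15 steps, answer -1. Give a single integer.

Step 1: cell (2,3)='T' (+4 fires, +2 burnt)
Step 2: cell (2,3)='T' (+4 fires, +4 burnt)
Step 3: cell (2,3)='F' (+6 fires, +4 burnt)
  -> target ignites at step 3
Step 4: cell (2,3)='.' (+5 fires, +6 burnt)
Step 5: cell (2,3)='.' (+3 fires, +5 burnt)
Step 6: cell (2,3)='.' (+2 fires, +3 burnt)
Step 7: cell (2,3)='.' (+1 fires, +2 burnt)
Step 8: cell (2,3)='.' (+0 fires, +1 burnt)
  fire out at step 8

3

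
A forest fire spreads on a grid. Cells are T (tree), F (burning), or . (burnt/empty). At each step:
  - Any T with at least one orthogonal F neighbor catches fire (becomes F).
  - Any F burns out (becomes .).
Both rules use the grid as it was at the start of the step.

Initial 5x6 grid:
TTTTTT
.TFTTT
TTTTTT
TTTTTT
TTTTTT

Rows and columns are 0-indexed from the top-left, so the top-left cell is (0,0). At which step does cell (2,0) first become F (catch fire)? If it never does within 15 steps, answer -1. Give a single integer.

Step 1: cell (2,0)='T' (+4 fires, +1 burnt)
Step 2: cell (2,0)='T' (+6 fires, +4 burnt)
Step 3: cell (2,0)='F' (+8 fires, +6 burnt)
  -> target ignites at step 3
Step 4: cell (2,0)='.' (+6 fires, +8 burnt)
Step 5: cell (2,0)='.' (+3 fires, +6 burnt)
Step 6: cell (2,0)='.' (+1 fires, +3 burnt)
Step 7: cell (2,0)='.' (+0 fires, +1 burnt)
  fire out at step 7

3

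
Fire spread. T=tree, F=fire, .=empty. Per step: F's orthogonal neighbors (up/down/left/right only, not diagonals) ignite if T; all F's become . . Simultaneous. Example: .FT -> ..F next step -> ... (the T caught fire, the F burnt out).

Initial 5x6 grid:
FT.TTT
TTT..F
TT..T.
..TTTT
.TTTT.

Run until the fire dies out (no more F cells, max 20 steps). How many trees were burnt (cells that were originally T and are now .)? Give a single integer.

Answer: 9

Derivation:
Step 1: +3 fires, +2 burnt (F count now 3)
Step 2: +3 fires, +3 burnt (F count now 3)
Step 3: +3 fires, +3 burnt (F count now 3)
Step 4: +0 fires, +3 burnt (F count now 0)
Fire out after step 4
Initially T: 18, now '.': 21
Total burnt (originally-T cells now '.'): 9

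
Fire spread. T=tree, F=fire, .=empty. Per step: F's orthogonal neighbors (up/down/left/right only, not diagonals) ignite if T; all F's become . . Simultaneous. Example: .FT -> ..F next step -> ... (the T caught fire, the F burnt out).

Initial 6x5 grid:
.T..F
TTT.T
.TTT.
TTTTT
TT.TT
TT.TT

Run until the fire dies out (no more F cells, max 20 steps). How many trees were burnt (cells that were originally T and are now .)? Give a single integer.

Answer: 1

Derivation:
Step 1: +1 fires, +1 burnt (F count now 1)
Step 2: +0 fires, +1 burnt (F count now 0)
Fire out after step 2
Initially T: 21, now '.': 10
Total burnt (originally-T cells now '.'): 1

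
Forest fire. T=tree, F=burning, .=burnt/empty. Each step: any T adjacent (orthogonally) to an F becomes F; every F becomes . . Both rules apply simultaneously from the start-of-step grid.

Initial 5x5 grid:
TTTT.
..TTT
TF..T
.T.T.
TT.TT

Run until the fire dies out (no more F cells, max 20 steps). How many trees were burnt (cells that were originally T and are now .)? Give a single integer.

Step 1: +2 fires, +1 burnt (F count now 2)
Step 2: +1 fires, +2 burnt (F count now 1)
Step 3: +1 fires, +1 burnt (F count now 1)
Step 4: +0 fires, +1 burnt (F count now 0)
Fire out after step 4
Initially T: 15, now '.': 14
Total burnt (originally-T cells now '.'): 4

Answer: 4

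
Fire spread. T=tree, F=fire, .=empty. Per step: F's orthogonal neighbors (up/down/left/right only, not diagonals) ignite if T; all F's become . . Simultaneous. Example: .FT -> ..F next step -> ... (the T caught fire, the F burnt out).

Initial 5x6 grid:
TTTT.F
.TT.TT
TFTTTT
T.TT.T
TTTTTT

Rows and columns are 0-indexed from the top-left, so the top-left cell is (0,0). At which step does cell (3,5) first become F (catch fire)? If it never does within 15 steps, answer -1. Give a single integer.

Step 1: cell (3,5)='T' (+4 fires, +2 burnt)
Step 2: cell (3,5)='T' (+7 fires, +4 burnt)
Step 3: cell (3,5)='F' (+7 fires, +7 burnt)
  -> target ignites at step 3
Step 4: cell (3,5)='.' (+4 fires, +7 burnt)
Step 5: cell (3,5)='.' (+1 fires, +4 burnt)
Step 6: cell (3,5)='.' (+0 fires, +1 burnt)
  fire out at step 6

3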